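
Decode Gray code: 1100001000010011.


Gray code: 1100001000010011
MSB stays the same: 1
Each subsequent bit = prev_binary XOR current_gray:
  B[1] = 1 XOR 1 = 0
  B[2] = 0 XOR 0 = 0
  B[3] = 0 XOR 0 = 0
  B[4] = 0 XOR 0 = 0
  B[5] = 0 XOR 0 = 0
  B[6] = 0 XOR 1 = 1
  B[7] = 1 XOR 0 = 1
  B[8] = 1 XOR 0 = 1
  B[9] = 1 XOR 0 = 1
  B[10] = 1 XOR 0 = 1
  B[11] = 1 XOR 1 = 0
  B[12] = 0 XOR 0 = 0
  B[13] = 0 XOR 0 = 0
  B[14] = 0 XOR 1 = 1
  B[15] = 1 XOR 1 = 0
= 1000001111100010 (33762 decimal)


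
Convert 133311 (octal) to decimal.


Positional values:
Position 0: 1 × 8^0 = 1
Position 1: 1 × 8^1 = 8
Position 2: 3 × 8^2 = 192
Position 3: 3 × 8^3 = 1536
Position 4: 3 × 8^4 = 12288
Position 5: 1 × 8^5 = 32768
Sum = 1 + 8 + 192 + 1536 + 12288 + 32768
= 46793


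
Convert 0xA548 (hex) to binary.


Each hex digit → 4 binary bits:
  A = 1010
  5 = 0101
  4 = 0100
  8 = 1000
Concatenate: 1010 0101 0100 1000
= 1010010101001000


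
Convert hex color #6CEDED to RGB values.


Hex: #6CEDED
R = 6C₁₆ = 108
G = ED₁₆ = 237
B = ED₁₆ = 237
= RGB(108, 237, 237)


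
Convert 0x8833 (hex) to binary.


Each hex digit → 4 binary bits:
  8 = 1000
  8 = 1000
  3 = 0011
  3 = 0011
Concatenate: 1000 1000 0011 0011
= 1000100000110011


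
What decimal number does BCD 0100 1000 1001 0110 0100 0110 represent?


Each 4-bit group → digit:
  0100 → 4
  1000 → 8
  1001 → 9
  0110 → 6
  0100 → 4
  0110 → 6
= 489646


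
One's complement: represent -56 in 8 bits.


Original: 00111000
Invert all bits:
  bit 0: 0 → 1
  bit 1: 0 → 1
  bit 2: 1 → 0
  bit 3: 1 → 0
  bit 4: 1 → 0
  bit 5: 0 → 1
  bit 6: 0 → 1
  bit 7: 0 → 1
= 11000111


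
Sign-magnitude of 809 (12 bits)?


Sign bit: 0 (positive)
Magnitude: 809 = 01100101001
= 001100101001


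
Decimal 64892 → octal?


Divide by 8 repeatedly:
64892 ÷ 8 = 8111 remainder 4
8111 ÷ 8 = 1013 remainder 7
1013 ÷ 8 = 126 remainder 5
126 ÷ 8 = 15 remainder 6
15 ÷ 8 = 1 remainder 7
1 ÷ 8 = 0 remainder 1
Reading remainders bottom-up:
= 0o176574


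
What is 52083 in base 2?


Divide by 2 repeatedly:
52083 ÷ 2 = 26041 remainder 1
26041 ÷ 2 = 13020 remainder 1
13020 ÷ 2 = 6510 remainder 0
6510 ÷ 2 = 3255 remainder 0
3255 ÷ 2 = 1627 remainder 1
1627 ÷ 2 = 813 remainder 1
813 ÷ 2 = 406 remainder 1
406 ÷ 2 = 203 remainder 0
203 ÷ 2 = 101 remainder 1
101 ÷ 2 = 50 remainder 1
50 ÷ 2 = 25 remainder 0
25 ÷ 2 = 12 remainder 1
12 ÷ 2 = 6 remainder 0
6 ÷ 2 = 3 remainder 0
3 ÷ 2 = 1 remainder 1
1 ÷ 2 = 0 remainder 1
Reading remainders bottom-up:
= 1100101101110011


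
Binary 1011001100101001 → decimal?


Positional values:
Bit 0: 1 × 2^0 = 1
Bit 3: 1 × 2^3 = 8
Bit 5: 1 × 2^5 = 32
Bit 8: 1 × 2^8 = 256
Bit 9: 1 × 2^9 = 512
Bit 12: 1 × 2^12 = 4096
Bit 13: 1 × 2^13 = 8192
Bit 15: 1 × 2^15 = 32768
Sum = 1 + 8 + 32 + 256 + 512 + 4096 + 8192 + 32768
= 45865


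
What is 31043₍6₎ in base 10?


Positional values (base 6):
  3 × 6^0 = 3 × 1 = 3
  4 × 6^1 = 4 × 6 = 24
  0 × 6^2 = 0 × 36 = 0
  1 × 6^3 = 1 × 216 = 216
  3 × 6^4 = 3 × 1296 = 3888
Sum = 3 + 24 + 0 + 216 + 3888
= 4131


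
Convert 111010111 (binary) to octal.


Group into 3-bit groups: 111010111
  111 = 7
  010 = 2
  111 = 7
= 0o727


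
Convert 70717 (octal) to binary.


Each octal digit → 3 binary bits:
  7 = 111
  0 = 000
  7 = 111
  1 = 001
  7 = 111
Concatenate: 111 000 111 001 111
= 111000111001111


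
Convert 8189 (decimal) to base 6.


Divide by 6 repeatedly:
8189 ÷ 6 = 1364 remainder 5
1364 ÷ 6 = 227 remainder 2
227 ÷ 6 = 37 remainder 5
37 ÷ 6 = 6 remainder 1
6 ÷ 6 = 1 remainder 0
1 ÷ 6 = 0 remainder 1
Reading remainders bottom-up:
= 101525


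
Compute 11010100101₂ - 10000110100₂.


Align and subtract column by column (LSB to MSB, borrowing when needed):
  11010100101
- 10000110100
  -----------
  col 0: (1 - 0 borrow-in) - 0 → 1 - 0 = 1, borrow out 0
  col 1: (0 - 0 borrow-in) - 0 → 0 - 0 = 0, borrow out 0
  col 2: (1 - 0 borrow-in) - 1 → 1 - 1 = 0, borrow out 0
  col 3: (0 - 0 borrow-in) - 0 → 0 - 0 = 0, borrow out 0
  col 4: (0 - 0 borrow-in) - 1 → borrow from next column: (0+2) - 1 = 1, borrow out 1
  col 5: (1 - 1 borrow-in) - 1 → borrow from next column: (0+2) - 1 = 1, borrow out 1
  col 6: (0 - 1 borrow-in) - 0 → borrow from next column: (-1+2) - 0 = 1, borrow out 1
  col 7: (1 - 1 borrow-in) - 0 → 0 - 0 = 0, borrow out 0
  col 8: (0 - 0 borrow-in) - 0 → 0 - 0 = 0, borrow out 0
  col 9: (1 - 0 borrow-in) - 0 → 1 - 0 = 1, borrow out 0
  col 10: (1 - 0 borrow-in) - 1 → 1 - 1 = 0, borrow out 0
Reading bits MSB→LSB: 01001110001
Strip leading zeros: 1001110001
= 1001110001


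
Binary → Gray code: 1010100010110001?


Binary: 1010100010110001
Gray code: G = B XOR (B >> 1)
B >> 1 = 0101010001011000
1010100010110001 XOR 0101010001011000:
  1 XOR 0 = 1
  0 XOR 1 = 1
  1 XOR 0 = 1
  0 XOR 1 = 1
  1 XOR 0 = 1
  0 XOR 1 = 1
  0 XOR 0 = 0
  0 XOR 0 = 0
  1 XOR 0 = 1
  0 XOR 1 = 1
  1 XOR 0 = 1
  1 XOR 1 = 0
  0 XOR 1 = 1
  0 XOR 0 = 0
  0 XOR 0 = 0
  1 XOR 0 = 1
= 1111110011101001


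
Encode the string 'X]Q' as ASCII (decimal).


String: 'X]Q'  (3 characters)
Per-character ASCII lookup:
  'X': uppercase starts at 65: 'X' = 65 + 23 = 88
  ']': special character: ']' = 93
  'Q': uppercase starts at 65: 'Q' = 65 + 16 = 81
= 88 93 81


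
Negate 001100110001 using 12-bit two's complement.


Original: 001100110001
Step 1 - Invert all bits: 110011001110
Step 2 - Add 1: 110011001110 + 1
= 110011001111 (represents -817)


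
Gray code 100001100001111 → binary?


Gray code: 100001100001111
MSB stays the same: 1
Each subsequent bit = prev_binary XOR current_gray:
  B[1] = 1 XOR 0 = 1
  B[2] = 1 XOR 0 = 1
  B[3] = 1 XOR 0 = 1
  B[4] = 1 XOR 0 = 1
  B[5] = 1 XOR 1 = 0
  B[6] = 0 XOR 1 = 1
  B[7] = 1 XOR 0 = 1
  B[8] = 1 XOR 0 = 1
  B[9] = 1 XOR 0 = 1
  B[10] = 1 XOR 0 = 1
  B[11] = 1 XOR 1 = 0
  B[12] = 0 XOR 1 = 1
  B[13] = 1 XOR 1 = 0
  B[14] = 0 XOR 1 = 1
= 111110111110101 (32245 decimal)


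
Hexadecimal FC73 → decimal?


Positional values:
Position 0: 3 × 16^0 = 3 × 1 = 3
Position 1: 7 × 16^1 = 7 × 16 = 112
Position 2: C × 16^2 = 12 × 256 = 3072
Position 3: F × 16^3 = 15 × 4096 = 61440
Sum = 3 + 112 + 3072 + 61440
= 64627


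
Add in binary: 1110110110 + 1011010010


Align and add column by column (LSB to MSB, carry propagating):
  01110110110
+ 01011010010
  -----------
  col 0: 0 + 0 + 0 (carry in) = 0 → bit 0, carry out 0
  col 1: 1 + 1 + 0 (carry in) = 2 → bit 0, carry out 1
  col 2: 1 + 0 + 1 (carry in) = 2 → bit 0, carry out 1
  col 3: 0 + 0 + 1 (carry in) = 1 → bit 1, carry out 0
  col 4: 1 + 1 + 0 (carry in) = 2 → bit 0, carry out 1
  col 5: 1 + 0 + 1 (carry in) = 2 → bit 0, carry out 1
  col 6: 0 + 1 + 1 (carry in) = 2 → bit 0, carry out 1
  col 7: 1 + 1 + 1 (carry in) = 3 → bit 1, carry out 1
  col 8: 1 + 0 + 1 (carry in) = 2 → bit 0, carry out 1
  col 9: 1 + 1 + 1 (carry in) = 3 → bit 1, carry out 1
  col 10: 0 + 0 + 1 (carry in) = 1 → bit 1, carry out 0
Reading bits MSB→LSB: 11010001000
Strip leading zeros: 11010001000
= 11010001000


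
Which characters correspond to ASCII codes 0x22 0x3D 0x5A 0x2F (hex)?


Codes (hex): 0x22 0x3D 0x5A 0x2F
Per-code ASCII lookup:
  0x22 = 34  (special character) → '"'
  0x3D = 61  (special character) → '='
  0x5A = 90  (range 65-90: uppercase, 90 - 65 = 25) → 'Z'
  0x2F = 47  (special character) → '/'
= '"=Z/'


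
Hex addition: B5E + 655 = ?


Align and add column by column (LSB to MSB, each column mod 16 with carry):
  0B5E
+ 0655
  ----
  col 0: E(14) + 5(5) + 0 (carry in) = 19 → 3(3), carry out 1
  col 1: 5(5) + 5(5) + 1 (carry in) = 11 → B(11), carry out 0
  col 2: B(11) + 6(6) + 0 (carry in) = 17 → 1(1), carry out 1
  col 3: 0(0) + 0(0) + 1 (carry in) = 1 → 1(1), carry out 0
Reading digits MSB→LSB: 11B3
Strip leading zeros: 11B3
= 0x11B3


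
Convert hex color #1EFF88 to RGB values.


Hex: #1EFF88
R = 1E₁₆ = 30
G = FF₁₆ = 255
B = 88₁₆ = 136
= RGB(30, 255, 136)


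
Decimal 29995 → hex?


Divide by 16 repeatedly:
29995 ÷ 16 = 1874 remainder 11 (B)
1874 ÷ 16 = 117 remainder 2 (2)
117 ÷ 16 = 7 remainder 5 (5)
7 ÷ 16 = 0 remainder 7 (7)
Reading remainders bottom-up:
= 0x752B


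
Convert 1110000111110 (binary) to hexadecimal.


Group into 4-bit nibbles: 0001110000111110
  0001 = 1
  1100 = C
  0011 = 3
  1110 = E
= 0x1C3E


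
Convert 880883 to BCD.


Each digit → 4-bit binary:
  8 → 1000
  8 → 1000
  0 → 0000
  8 → 1000
  8 → 1000
  3 → 0011
= 1000 1000 0000 1000 1000 0011


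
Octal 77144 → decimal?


Positional values:
Position 0: 4 × 8^0 = 4
Position 1: 4 × 8^1 = 32
Position 2: 1 × 8^2 = 64
Position 3: 7 × 8^3 = 3584
Position 4: 7 × 8^4 = 28672
Sum = 4 + 32 + 64 + 3584 + 28672
= 32356


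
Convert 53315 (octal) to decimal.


Positional values:
Position 0: 5 × 8^0 = 5
Position 1: 1 × 8^1 = 8
Position 2: 3 × 8^2 = 192
Position 3: 3 × 8^3 = 1536
Position 4: 5 × 8^4 = 20480
Sum = 5 + 8 + 192 + 1536 + 20480
= 22221


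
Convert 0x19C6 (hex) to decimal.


Positional values:
Position 0: 6 × 16^0 = 6 × 1 = 6
Position 1: C × 16^1 = 12 × 16 = 192
Position 2: 9 × 16^2 = 9 × 256 = 2304
Position 3: 1 × 16^3 = 1 × 4096 = 4096
Sum = 6 + 192 + 2304 + 4096
= 6598


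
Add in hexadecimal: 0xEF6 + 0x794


Align and add column by column (LSB to MSB, each column mod 16 with carry):
  0EF6
+ 0794
  ----
  col 0: 6(6) + 4(4) + 0 (carry in) = 10 → A(10), carry out 0
  col 1: F(15) + 9(9) + 0 (carry in) = 24 → 8(8), carry out 1
  col 2: E(14) + 7(7) + 1 (carry in) = 22 → 6(6), carry out 1
  col 3: 0(0) + 0(0) + 1 (carry in) = 1 → 1(1), carry out 0
Reading digits MSB→LSB: 168A
Strip leading zeros: 168A
= 0x168A


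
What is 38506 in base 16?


Divide by 16 repeatedly:
38506 ÷ 16 = 2406 remainder 10 (A)
2406 ÷ 16 = 150 remainder 6 (6)
150 ÷ 16 = 9 remainder 6 (6)
9 ÷ 16 = 0 remainder 9 (9)
Reading remainders bottom-up:
= 0x966A


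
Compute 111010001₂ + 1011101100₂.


Align and add column by column (LSB to MSB, carry propagating):
  00111010001
+ 01011101100
  -----------
  col 0: 1 + 0 + 0 (carry in) = 1 → bit 1, carry out 0
  col 1: 0 + 0 + 0 (carry in) = 0 → bit 0, carry out 0
  col 2: 0 + 1 + 0 (carry in) = 1 → bit 1, carry out 0
  col 3: 0 + 1 + 0 (carry in) = 1 → bit 1, carry out 0
  col 4: 1 + 0 + 0 (carry in) = 1 → bit 1, carry out 0
  col 5: 0 + 1 + 0 (carry in) = 1 → bit 1, carry out 0
  col 6: 1 + 1 + 0 (carry in) = 2 → bit 0, carry out 1
  col 7: 1 + 1 + 1 (carry in) = 3 → bit 1, carry out 1
  col 8: 1 + 0 + 1 (carry in) = 2 → bit 0, carry out 1
  col 9: 0 + 1 + 1 (carry in) = 2 → bit 0, carry out 1
  col 10: 0 + 0 + 1 (carry in) = 1 → bit 1, carry out 0
Reading bits MSB→LSB: 10010111101
Strip leading zeros: 10010111101
= 10010111101


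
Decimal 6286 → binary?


Divide by 2 repeatedly:
6286 ÷ 2 = 3143 remainder 0
3143 ÷ 2 = 1571 remainder 1
1571 ÷ 2 = 785 remainder 1
785 ÷ 2 = 392 remainder 1
392 ÷ 2 = 196 remainder 0
196 ÷ 2 = 98 remainder 0
98 ÷ 2 = 49 remainder 0
49 ÷ 2 = 24 remainder 1
24 ÷ 2 = 12 remainder 0
12 ÷ 2 = 6 remainder 0
6 ÷ 2 = 3 remainder 0
3 ÷ 2 = 1 remainder 1
1 ÷ 2 = 0 remainder 1
Reading remainders bottom-up:
= 1100010001110


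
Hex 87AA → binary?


Each hex digit → 4 binary bits:
  8 = 1000
  7 = 0111
  A = 1010
  A = 1010
Concatenate: 1000 0111 1010 1010
= 1000011110101010


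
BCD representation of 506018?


Each digit → 4-bit binary:
  5 → 0101
  0 → 0000
  6 → 0110
  0 → 0000
  1 → 0001
  8 → 1000
= 0101 0000 0110 0000 0001 1000


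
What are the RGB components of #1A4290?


Hex: #1A4290
R = 1A₁₆ = 26
G = 42₁₆ = 66
B = 90₁₆ = 144
= RGB(26, 66, 144)


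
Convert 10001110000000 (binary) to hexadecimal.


Group into 4-bit nibbles: 0010001110000000
  0010 = 2
  0011 = 3
  1000 = 8
  0000 = 0
= 0x2380


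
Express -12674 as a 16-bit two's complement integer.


Original: 0011000110000010
Step 1 - Invert all bits: 1100111001111101
Step 2 - Add 1: 1100111001111101 + 1
= 1100111001111110 (represents -12674)


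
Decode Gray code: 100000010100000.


Gray code: 100000010100000
MSB stays the same: 1
Each subsequent bit = prev_binary XOR current_gray:
  B[1] = 1 XOR 0 = 1
  B[2] = 1 XOR 0 = 1
  B[3] = 1 XOR 0 = 1
  B[4] = 1 XOR 0 = 1
  B[5] = 1 XOR 0 = 1
  B[6] = 1 XOR 0 = 1
  B[7] = 1 XOR 1 = 0
  B[8] = 0 XOR 0 = 0
  B[9] = 0 XOR 1 = 1
  B[10] = 1 XOR 0 = 1
  B[11] = 1 XOR 0 = 1
  B[12] = 1 XOR 0 = 1
  B[13] = 1 XOR 0 = 1
  B[14] = 1 XOR 0 = 1
= 111111100111111 (32575 decimal)


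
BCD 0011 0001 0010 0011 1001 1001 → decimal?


Each 4-bit group → digit:
  0011 → 3
  0001 → 1
  0010 → 2
  0011 → 3
  1001 → 9
  1001 → 9
= 312399


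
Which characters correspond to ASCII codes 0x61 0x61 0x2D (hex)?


Codes (hex): 0x61 0x61 0x2D
Per-code ASCII lookup:
  0x61 = 97  (range 97-122: lowercase, 97 - 97 = 0) → 'a'
  0x61 = 97  (range 97-122: lowercase, 97 - 97 = 0) → 'a'
  0x2D = 45  (special character) → '-'
= 'aa-'


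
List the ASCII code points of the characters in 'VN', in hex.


String: 'VN'  (2 characters)
Per-character ASCII lookup:
  'V': uppercase starts at 65: 'V' = 65 + 21 = 86 → 0x56
  'N': uppercase starts at 65: 'N' = 65 + 13 = 78 → 0x4E
= 0x56 0x4E


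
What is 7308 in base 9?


Divide by 9 repeatedly:
7308 ÷ 9 = 812 remainder 0
812 ÷ 9 = 90 remainder 2
90 ÷ 9 = 10 remainder 0
10 ÷ 9 = 1 remainder 1
1 ÷ 9 = 0 remainder 1
Reading remainders bottom-up:
= 11020


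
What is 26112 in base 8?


Divide by 8 repeatedly:
26112 ÷ 8 = 3264 remainder 0
3264 ÷ 8 = 408 remainder 0
408 ÷ 8 = 51 remainder 0
51 ÷ 8 = 6 remainder 3
6 ÷ 8 = 0 remainder 6
Reading remainders bottom-up:
= 0o63000


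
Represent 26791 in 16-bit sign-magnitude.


Sign bit: 0 (positive)
Magnitude: 26791 = 110100010100111
= 0110100010100111


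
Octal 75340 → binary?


Each octal digit → 3 binary bits:
  7 = 111
  5 = 101
  3 = 011
  4 = 100
  0 = 000
Concatenate: 111 101 011 100 000
= 111101011100000


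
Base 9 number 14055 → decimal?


Positional values (base 9):
  5 × 9^0 = 5 × 1 = 5
  5 × 9^1 = 5 × 9 = 45
  0 × 9^2 = 0 × 81 = 0
  4 × 9^3 = 4 × 729 = 2916
  1 × 9^4 = 1 × 6561 = 6561
Sum = 5 + 45 + 0 + 2916 + 6561
= 9527


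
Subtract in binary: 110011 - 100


Align and subtract column by column (LSB to MSB, borrowing when needed):
  110011
- 000100
  ------
  col 0: (1 - 0 borrow-in) - 0 → 1 - 0 = 1, borrow out 0
  col 1: (1 - 0 borrow-in) - 0 → 1 - 0 = 1, borrow out 0
  col 2: (0 - 0 borrow-in) - 1 → borrow from next column: (0+2) - 1 = 1, borrow out 1
  col 3: (0 - 1 borrow-in) - 0 → borrow from next column: (-1+2) - 0 = 1, borrow out 1
  col 4: (1 - 1 borrow-in) - 0 → 0 - 0 = 0, borrow out 0
  col 5: (1 - 0 borrow-in) - 0 → 1 - 0 = 1, borrow out 0
Reading bits MSB→LSB: 101111
Strip leading zeros: 101111
= 101111


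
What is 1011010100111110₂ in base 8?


Group into 3-bit groups: 001011010100111110
  001 = 1
  011 = 3
  010 = 2
  100 = 4
  111 = 7
  110 = 6
= 0o132476


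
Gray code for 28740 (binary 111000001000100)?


Binary: 111000001000100
Gray code: G = B XOR (B >> 1)
B >> 1 = 011100000100010
111000001000100 XOR 011100000100010:
  1 XOR 0 = 1
  1 XOR 1 = 0
  1 XOR 1 = 0
  0 XOR 1 = 1
  0 XOR 0 = 0
  0 XOR 0 = 0
  0 XOR 0 = 0
  0 XOR 0 = 0
  1 XOR 0 = 1
  0 XOR 1 = 1
  0 XOR 0 = 0
  0 XOR 0 = 0
  1 XOR 0 = 1
  0 XOR 1 = 1
  0 XOR 0 = 0
= 100100001100110


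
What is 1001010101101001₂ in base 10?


Positional values:
Bit 0: 1 × 2^0 = 1
Bit 3: 1 × 2^3 = 8
Bit 5: 1 × 2^5 = 32
Bit 6: 1 × 2^6 = 64
Bit 8: 1 × 2^8 = 256
Bit 10: 1 × 2^10 = 1024
Bit 12: 1 × 2^12 = 4096
Bit 15: 1 × 2^15 = 32768
Sum = 1 + 8 + 32 + 64 + 256 + 1024 + 4096 + 32768
= 38249


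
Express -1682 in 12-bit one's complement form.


Original: 011010010010
Invert all bits:
  bit 0: 0 → 1
  bit 1: 1 → 0
  bit 2: 1 → 0
  bit 3: 0 → 1
  bit 4: 1 → 0
  bit 5: 0 → 1
  bit 6: 0 → 1
  bit 7: 1 → 0
  bit 8: 0 → 1
  bit 9: 0 → 1
  bit 10: 1 → 0
  bit 11: 0 → 1
= 100101101101


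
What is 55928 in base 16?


Divide by 16 repeatedly:
55928 ÷ 16 = 3495 remainder 8 (8)
3495 ÷ 16 = 218 remainder 7 (7)
218 ÷ 16 = 13 remainder 10 (A)
13 ÷ 16 = 0 remainder 13 (D)
Reading remainders bottom-up:
= 0xDA78


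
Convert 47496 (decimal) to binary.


Divide by 2 repeatedly:
47496 ÷ 2 = 23748 remainder 0
23748 ÷ 2 = 11874 remainder 0
11874 ÷ 2 = 5937 remainder 0
5937 ÷ 2 = 2968 remainder 1
2968 ÷ 2 = 1484 remainder 0
1484 ÷ 2 = 742 remainder 0
742 ÷ 2 = 371 remainder 0
371 ÷ 2 = 185 remainder 1
185 ÷ 2 = 92 remainder 1
92 ÷ 2 = 46 remainder 0
46 ÷ 2 = 23 remainder 0
23 ÷ 2 = 11 remainder 1
11 ÷ 2 = 5 remainder 1
5 ÷ 2 = 2 remainder 1
2 ÷ 2 = 1 remainder 0
1 ÷ 2 = 0 remainder 1
Reading remainders bottom-up:
= 1011100110001000


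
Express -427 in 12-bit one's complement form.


Original: 000110101011
Invert all bits:
  bit 0: 0 → 1
  bit 1: 0 → 1
  bit 2: 0 → 1
  bit 3: 1 → 0
  bit 4: 1 → 0
  bit 5: 0 → 1
  bit 6: 1 → 0
  bit 7: 0 → 1
  bit 8: 1 → 0
  bit 9: 0 → 1
  bit 10: 1 → 0
  bit 11: 1 → 0
= 111001010100


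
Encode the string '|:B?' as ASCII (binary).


String: '|:B?'  (4 characters)
Per-character ASCII lookup:
  '|': special character: '|' = 124 → 1111100
  ':': special character: ':' = 58 → 111010
  'B': uppercase starts at 65: 'B' = 65 + 1 = 66 → 1000010
  '?': special character: '?' = 63 → 111111
= 1111100 111010 1000010 111111


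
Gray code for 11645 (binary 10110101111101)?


Binary: 10110101111101
Gray code: G = B XOR (B >> 1)
B >> 1 = 01011010111110
10110101111101 XOR 01011010111110:
  1 XOR 0 = 1
  0 XOR 1 = 1
  1 XOR 0 = 1
  1 XOR 1 = 0
  0 XOR 1 = 1
  1 XOR 0 = 1
  0 XOR 1 = 1
  1 XOR 0 = 1
  1 XOR 1 = 0
  1 XOR 1 = 0
  1 XOR 1 = 0
  1 XOR 1 = 0
  0 XOR 1 = 1
  1 XOR 0 = 1
= 11101111000011


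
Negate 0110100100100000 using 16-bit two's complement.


Original: 0110100100100000
Step 1 - Invert all bits: 1001011011011111
Step 2 - Add 1: 1001011011011111 + 1
= 1001011011100000 (represents -26912)


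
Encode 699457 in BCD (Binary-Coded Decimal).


Each digit → 4-bit binary:
  6 → 0110
  9 → 1001
  9 → 1001
  4 → 0100
  5 → 0101
  7 → 0111
= 0110 1001 1001 0100 0101 0111


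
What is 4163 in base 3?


Divide by 3 repeatedly:
4163 ÷ 3 = 1387 remainder 2
1387 ÷ 3 = 462 remainder 1
462 ÷ 3 = 154 remainder 0
154 ÷ 3 = 51 remainder 1
51 ÷ 3 = 17 remainder 0
17 ÷ 3 = 5 remainder 2
5 ÷ 3 = 1 remainder 2
1 ÷ 3 = 0 remainder 1
Reading remainders bottom-up:
= 12201012


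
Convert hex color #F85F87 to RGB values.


Hex: #F85F87
R = F8₁₆ = 248
G = 5F₁₆ = 95
B = 87₁₆ = 135
= RGB(248, 95, 135)


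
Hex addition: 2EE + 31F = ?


Align and add column by column (LSB to MSB, each column mod 16 with carry):
  02EE
+ 031F
  ----
  col 0: E(14) + F(15) + 0 (carry in) = 29 → D(13), carry out 1
  col 1: E(14) + 1(1) + 1 (carry in) = 16 → 0(0), carry out 1
  col 2: 2(2) + 3(3) + 1 (carry in) = 6 → 6(6), carry out 0
  col 3: 0(0) + 0(0) + 0 (carry in) = 0 → 0(0), carry out 0
Reading digits MSB→LSB: 060D
Strip leading zeros: 60D
= 0x60D


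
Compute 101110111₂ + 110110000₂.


Align and add column by column (LSB to MSB, carry propagating):
  0101110111
+ 0110110000
  ----------
  col 0: 1 + 0 + 0 (carry in) = 1 → bit 1, carry out 0
  col 1: 1 + 0 + 0 (carry in) = 1 → bit 1, carry out 0
  col 2: 1 + 0 + 0 (carry in) = 1 → bit 1, carry out 0
  col 3: 0 + 0 + 0 (carry in) = 0 → bit 0, carry out 0
  col 4: 1 + 1 + 0 (carry in) = 2 → bit 0, carry out 1
  col 5: 1 + 1 + 1 (carry in) = 3 → bit 1, carry out 1
  col 6: 1 + 0 + 1 (carry in) = 2 → bit 0, carry out 1
  col 7: 0 + 1 + 1 (carry in) = 2 → bit 0, carry out 1
  col 8: 1 + 1 + 1 (carry in) = 3 → bit 1, carry out 1
  col 9: 0 + 0 + 1 (carry in) = 1 → bit 1, carry out 0
Reading bits MSB→LSB: 1100100111
Strip leading zeros: 1100100111
= 1100100111


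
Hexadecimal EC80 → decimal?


Positional values:
Position 0: 0 × 16^0 = 0 × 1 = 0
Position 1: 8 × 16^1 = 8 × 16 = 128
Position 2: C × 16^2 = 12 × 256 = 3072
Position 3: E × 16^3 = 14 × 4096 = 57344
Sum = 0 + 128 + 3072 + 57344
= 60544


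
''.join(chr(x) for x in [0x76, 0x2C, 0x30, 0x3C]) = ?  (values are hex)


Codes (hex): 0x76 0x2C 0x30 0x3C
Per-code ASCII lookup:
  0x76 = 118  (range 97-122: lowercase, 118 - 97 = 21) → 'v'
  0x2C = 44  (special character) → ','
  0x30 = 48  (range 48-57: digits, 48 - 48 = 0) → '0'
  0x3C = 60  (special character) → '<'
= 'v,0<'


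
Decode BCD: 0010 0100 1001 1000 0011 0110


Each 4-bit group → digit:
  0010 → 2
  0100 → 4
  1001 → 9
  1000 → 8
  0011 → 3
  0110 → 6
= 249836


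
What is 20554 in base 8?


Divide by 8 repeatedly:
20554 ÷ 8 = 2569 remainder 2
2569 ÷ 8 = 321 remainder 1
321 ÷ 8 = 40 remainder 1
40 ÷ 8 = 5 remainder 0
5 ÷ 8 = 0 remainder 5
Reading remainders bottom-up:
= 0o50112


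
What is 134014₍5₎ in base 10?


Positional values (base 5):
  4 × 5^0 = 4 × 1 = 4
  1 × 5^1 = 1 × 5 = 5
  0 × 5^2 = 0 × 25 = 0
  4 × 5^3 = 4 × 125 = 500
  3 × 5^4 = 3 × 625 = 1875
  1 × 5^5 = 1 × 3125 = 3125
Sum = 4 + 5 + 0 + 500 + 1875 + 3125
= 5509


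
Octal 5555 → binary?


Each octal digit → 3 binary bits:
  5 = 101
  5 = 101
  5 = 101
  5 = 101
Concatenate: 101 101 101 101
= 101101101101


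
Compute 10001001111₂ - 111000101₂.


Align and subtract column by column (LSB to MSB, borrowing when needed):
  10001001111
- 00111000101
  -----------
  col 0: (1 - 0 borrow-in) - 1 → 1 - 1 = 0, borrow out 0
  col 1: (1 - 0 borrow-in) - 0 → 1 - 0 = 1, borrow out 0
  col 2: (1 - 0 borrow-in) - 1 → 1 - 1 = 0, borrow out 0
  col 3: (1 - 0 borrow-in) - 0 → 1 - 0 = 1, borrow out 0
  col 4: (0 - 0 borrow-in) - 0 → 0 - 0 = 0, borrow out 0
  col 5: (0 - 0 borrow-in) - 0 → 0 - 0 = 0, borrow out 0
  col 6: (1 - 0 borrow-in) - 1 → 1 - 1 = 0, borrow out 0
  col 7: (0 - 0 borrow-in) - 1 → borrow from next column: (0+2) - 1 = 1, borrow out 1
  col 8: (0 - 1 borrow-in) - 1 → borrow from next column: (-1+2) - 1 = 0, borrow out 1
  col 9: (0 - 1 borrow-in) - 0 → borrow from next column: (-1+2) - 0 = 1, borrow out 1
  col 10: (1 - 1 borrow-in) - 0 → 0 - 0 = 0, borrow out 0
Reading bits MSB→LSB: 01010001010
Strip leading zeros: 1010001010
= 1010001010


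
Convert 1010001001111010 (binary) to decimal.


Positional values:
Bit 1: 1 × 2^1 = 2
Bit 3: 1 × 2^3 = 8
Bit 4: 1 × 2^4 = 16
Bit 5: 1 × 2^5 = 32
Bit 6: 1 × 2^6 = 64
Bit 9: 1 × 2^9 = 512
Bit 13: 1 × 2^13 = 8192
Bit 15: 1 × 2^15 = 32768
Sum = 2 + 8 + 16 + 32 + 64 + 512 + 8192 + 32768
= 41594


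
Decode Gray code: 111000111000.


Gray code: 111000111000
MSB stays the same: 1
Each subsequent bit = prev_binary XOR current_gray:
  B[1] = 1 XOR 1 = 0
  B[2] = 0 XOR 1 = 1
  B[3] = 1 XOR 0 = 1
  B[4] = 1 XOR 0 = 1
  B[5] = 1 XOR 0 = 1
  B[6] = 1 XOR 1 = 0
  B[7] = 0 XOR 1 = 1
  B[8] = 1 XOR 1 = 0
  B[9] = 0 XOR 0 = 0
  B[10] = 0 XOR 0 = 0
  B[11] = 0 XOR 0 = 0
= 101111010000 (3024 decimal)


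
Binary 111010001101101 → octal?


Group into 3-bit groups: 111010001101101
  111 = 7
  010 = 2
  001 = 1
  101 = 5
  101 = 5
= 0o72155


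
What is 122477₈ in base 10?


Positional values:
Position 0: 7 × 8^0 = 7
Position 1: 7 × 8^1 = 56
Position 2: 4 × 8^2 = 256
Position 3: 2 × 8^3 = 1024
Position 4: 2 × 8^4 = 8192
Position 5: 1 × 8^5 = 32768
Sum = 7 + 56 + 256 + 1024 + 8192 + 32768
= 42303


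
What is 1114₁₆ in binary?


Each hex digit → 4 binary bits:
  1 = 0001
  1 = 0001
  1 = 0001
  4 = 0100
Concatenate: 0001 0001 0001 0100
= 0001000100010100


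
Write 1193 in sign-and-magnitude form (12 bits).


Sign bit: 0 (positive)
Magnitude: 1193 = 10010101001
= 010010101001


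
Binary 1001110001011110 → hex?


Group into 4-bit nibbles: 1001110001011110
  1001 = 9
  1100 = C
  0101 = 5
  1110 = E
= 0x9C5E


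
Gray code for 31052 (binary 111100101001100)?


Binary: 111100101001100
Gray code: G = B XOR (B >> 1)
B >> 1 = 011110010100110
111100101001100 XOR 011110010100110:
  1 XOR 0 = 1
  1 XOR 1 = 0
  1 XOR 1 = 0
  1 XOR 1 = 0
  0 XOR 1 = 1
  0 XOR 0 = 0
  1 XOR 0 = 1
  0 XOR 1 = 1
  1 XOR 0 = 1
  0 XOR 1 = 1
  0 XOR 0 = 0
  1 XOR 0 = 1
  1 XOR 1 = 0
  0 XOR 1 = 1
  0 XOR 0 = 0
= 100010111101010


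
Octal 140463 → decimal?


Positional values:
Position 0: 3 × 8^0 = 3
Position 1: 6 × 8^1 = 48
Position 2: 4 × 8^2 = 256
Position 3: 0 × 8^3 = 0
Position 4: 4 × 8^4 = 16384
Position 5: 1 × 8^5 = 32768
Sum = 3 + 48 + 256 + 0 + 16384 + 32768
= 49459


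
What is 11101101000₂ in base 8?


Group into 3-bit groups: 011101101000
  011 = 3
  101 = 5
  101 = 5
  000 = 0
= 0o3550


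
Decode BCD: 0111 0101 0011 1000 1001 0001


Each 4-bit group → digit:
  0111 → 7
  0101 → 5
  0011 → 3
  1000 → 8
  1001 → 9
  0001 → 1
= 753891


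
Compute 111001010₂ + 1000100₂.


Align and add column by column (LSB to MSB, carry propagating):
  0111001010
+ 0001000100
  ----------
  col 0: 0 + 0 + 0 (carry in) = 0 → bit 0, carry out 0
  col 1: 1 + 0 + 0 (carry in) = 1 → bit 1, carry out 0
  col 2: 0 + 1 + 0 (carry in) = 1 → bit 1, carry out 0
  col 3: 1 + 0 + 0 (carry in) = 1 → bit 1, carry out 0
  col 4: 0 + 0 + 0 (carry in) = 0 → bit 0, carry out 0
  col 5: 0 + 0 + 0 (carry in) = 0 → bit 0, carry out 0
  col 6: 1 + 1 + 0 (carry in) = 2 → bit 0, carry out 1
  col 7: 1 + 0 + 1 (carry in) = 2 → bit 0, carry out 1
  col 8: 1 + 0 + 1 (carry in) = 2 → bit 0, carry out 1
  col 9: 0 + 0 + 1 (carry in) = 1 → bit 1, carry out 0
Reading bits MSB→LSB: 1000001110
Strip leading zeros: 1000001110
= 1000001110


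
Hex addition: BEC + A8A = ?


Align and add column by column (LSB to MSB, each column mod 16 with carry):
  0BEC
+ 0A8A
  ----
  col 0: C(12) + A(10) + 0 (carry in) = 22 → 6(6), carry out 1
  col 1: E(14) + 8(8) + 1 (carry in) = 23 → 7(7), carry out 1
  col 2: B(11) + A(10) + 1 (carry in) = 22 → 6(6), carry out 1
  col 3: 0(0) + 0(0) + 1 (carry in) = 1 → 1(1), carry out 0
Reading digits MSB→LSB: 1676
Strip leading zeros: 1676
= 0x1676


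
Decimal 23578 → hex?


Divide by 16 repeatedly:
23578 ÷ 16 = 1473 remainder 10 (A)
1473 ÷ 16 = 92 remainder 1 (1)
92 ÷ 16 = 5 remainder 12 (C)
5 ÷ 16 = 0 remainder 5 (5)
Reading remainders bottom-up:
= 0x5C1A


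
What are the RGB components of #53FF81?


Hex: #53FF81
R = 53₁₆ = 83
G = FF₁₆ = 255
B = 81₁₆ = 129
= RGB(83, 255, 129)


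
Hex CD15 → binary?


Each hex digit → 4 binary bits:
  C = 1100
  D = 1101
  1 = 0001
  5 = 0101
Concatenate: 1100 1101 0001 0101
= 1100110100010101


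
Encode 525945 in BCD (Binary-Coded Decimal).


Each digit → 4-bit binary:
  5 → 0101
  2 → 0010
  5 → 0101
  9 → 1001
  4 → 0100
  5 → 0101
= 0101 0010 0101 1001 0100 0101


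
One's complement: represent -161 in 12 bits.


Original: 000010100001
Invert all bits:
  bit 0: 0 → 1
  bit 1: 0 → 1
  bit 2: 0 → 1
  bit 3: 0 → 1
  bit 4: 1 → 0
  bit 5: 0 → 1
  bit 6: 1 → 0
  bit 7: 0 → 1
  bit 8: 0 → 1
  bit 9: 0 → 1
  bit 10: 0 → 1
  bit 11: 1 → 0
= 111101011110


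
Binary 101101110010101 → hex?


Group into 4-bit nibbles: 0101101110010101
  0101 = 5
  1011 = B
  1001 = 9
  0101 = 5
= 0x5B95


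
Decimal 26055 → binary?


Divide by 2 repeatedly:
26055 ÷ 2 = 13027 remainder 1
13027 ÷ 2 = 6513 remainder 1
6513 ÷ 2 = 3256 remainder 1
3256 ÷ 2 = 1628 remainder 0
1628 ÷ 2 = 814 remainder 0
814 ÷ 2 = 407 remainder 0
407 ÷ 2 = 203 remainder 1
203 ÷ 2 = 101 remainder 1
101 ÷ 2 = 50 remainder 1
50 ÷ 2 = 25 remainder 0
25 ÷ 2 = 12 remainder 1
12 ÷ 2 = 6 remainder 0
6 ÷ 2 = 3 remainder 0
3 ÷ 2 = 1 remainder 1
1 ÷ 2 = 0 remainder 1
Reading remainders bottom-up:
= 110010111000111


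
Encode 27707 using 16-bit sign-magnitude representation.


Sign bit: 0 (positive)
Magnitude: 27707 = 110110000111011
= 0110110000111011


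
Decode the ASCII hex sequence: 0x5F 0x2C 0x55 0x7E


Codes (hex): 0x5F 0x2C 0x55 0x7E
Per-code ASCII lookup:
  0x5F = 95  (special character) → '_'
  0x2C = 44  (special character) → ','
  0x55 = 85  (range 65-90: uppercase, 85 - 65 = 20) → 'U'
  0x7E = 126  (special character) → '~'
= '_,U~'


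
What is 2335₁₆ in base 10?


Positional values:
Position 0: 5 × 16^0 = 5 × 1 = 5
Position 1: 3 × 16^1 = 3 × 16 = 48
Position 2: 3 × 16^2 = 3 × 256 = 768
Position 3: 2 × 16^3 = 2 × 4096 = 8192
Sum = 5 + 48 + 768 + 8192
= 9013


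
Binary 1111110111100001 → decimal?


Positional values:
Bit 0: 1 × 2^0 = 1
Bit 5: 1 × 2^5 = 32
Bit 6: 1 × 2^6 = 64
Bit 7: 1 × 2^7 = 128
Bit 8: 1 × 2^8 = 256
Bit 10: 1 × 2^10 = 1024
Bit 11: 1 × 2^11 = 2048
Bit 12: 1 × 2^12 = 4096
Bit 13: 1 × 2^13 = 8192
Bit 14: 1 × 2^14 = 16384
Bit 15: 1 × 2^15 = 32768
Sum = 1 + 32 + 64 + 128 + 256 + 1024 + 2048 + 4096 + 8192 + 16384 + 32768
= 64993


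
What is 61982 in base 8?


Divide by 8 repeatedly:
61982 ÷ 8 = 7747 remainder 6
7747 ÷ 8 = 968 remainder 3
968 ÷ 8 = 121 remainder 0
121 ÷ 8 = 15 remainder 1
15 ÷ 8 = 1 remainder 7
1 ÷ 8 = 0 remainder 1
Reading remainders bottom-up:
= 0o171036


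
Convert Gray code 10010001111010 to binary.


Gray code: 10010001111010
MSB stays the same: 1
Each subsequent bit = prev_binary XOR current_gray:
  B[1] = 1 XOR 0 = 1
  B[2] = 1 XOR 0 = 1
  B[3] = 1 XOR 1 = 0
  B[4] = 0 XOR 0 = 0
  B[5] = 0 XOR 0 = 0
  B[6] = 0 XOR 0 = 0
  B[7] = 0 XOR 1 = 1
  B[8] = 1 XOR 1 = 0
  B[9] = 0 XOR 1 = 1
  B[10] = 1 XOR 1 = 0
  B[11] = 0 XOR 0 = 0
  B[12] = 0 XOR 1 = 1
  B[13] = 1 XOR 0 = 1
= 11100001010011 (14419 decimal)


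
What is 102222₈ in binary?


Each octal digit → 3 binary bits:
  1 = 001
  0 = 000
  2 = 010
  2 = 010
  2 = 010
  2 = 010
Concatenate: 001 000 010 010 010 010
= 001000010010010010


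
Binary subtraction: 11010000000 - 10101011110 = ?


Align and subtract column by column (LSB to MSB, borrowing when needed):
  11010000000
- 10101011110
  -----------
  col 0: (0 - 0 borrow-in) - 0 → 0 - 0 = 0, borrow out 0
  col 1: (0 - 0 borrow-in) - 1 → borrow from next column: (0+2) - 1 = 1, borrow out 1
  col 2: (0 - 1 borrow-in) - 1 → borrow from next column: (-1+2) - 1 = 0, borrow out 1
  col 3: (0 - 1 borrow-in) - 1 → borrow from next column: (-1+2) - 1 = 0, borrow out 1
  col 4: (0 - 1 borrow-in) - 1 → borrow from next column: (-1+2) - 1 = 0, borrow out 1
  col 5: (0 - 1 borrow-in) - 0 → borrow from next column: (-1+2) - 0 = 1, borrow out 1
  col 6: (0 - 1 borrow-in) - 1 → borrow from next column: (-1+2) - 1 = 0, borrow out 1
  col 7: (1 - 1 borrow-in) - 0 → 0 - 0 = 0, borrow out 0
  col 8: (0 - 0 borrow-in) - 1 → borrow from next column: (0+2) - 1 = 1, borrow out 1
  col 9: (1 - 1 borrow-in) - 0 → 0 - 0 = 0, borrow out 0
  col 10: (1 - 0 borrow-in) - 1 → 1 - 1 = 0, borrow out 0
Reading bits MSB→LSB: 00100100010
Strip leading zeros: 100100010
= 100100010


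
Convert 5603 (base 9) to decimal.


Positional values (base 9):
  3 × 9^0 = 3 × 1 = 3
  0 × 9^1 = 0 × 9 = 0
  6 × 9^2 = 6 × 81 = 486
  5 × 9^3 = 5 × 729 = 3645
Sum = 3 + 0 + 486 + 3645
= 4134


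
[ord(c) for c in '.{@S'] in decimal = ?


String: '.{@S'  (4 characters)
Per-character ASCII lookup:
  '.': special character: '.' = 46
  '{': special character: '{' = 123
  '@': special character: '@' = 64
  'S': uppercase starts at 65: 'S' = 65 + 18 = 83
= 46 123 64 83


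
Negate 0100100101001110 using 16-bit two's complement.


Original: 0100100101001110
Step 1 - Invert all bits: 1011011010110001
Step 2 - Add 1: 1011011010110001 + 1
= 1011011010110010 (represents -18766)


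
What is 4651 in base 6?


Divide by 6 repeatedly:
4651 ÷ 6 = 775 remainder 1
775 ÷ 6 = 129 remainder 1
129 ÷ 6 = 21 remainder 3
21 ÷ 6 = 3 remainder 3
3 ÷ 6 = 0 remainder 3
Reading remainders bottom-up:
= 33311


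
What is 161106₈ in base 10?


Positional values:
Position 0: 6 × 8^0 = 6
Position 1: 0 × 8^1 = 0
Position 2: 1 × 8^2 = 64
Position 3: 1 × 8^3 = 512
Position 4: 6 × 8^4 = 24576
Position 5: 1 × 8^5 = 32768
Sum = 6 + 0 + 64 + 512 + 24576 + 32768
= 57926


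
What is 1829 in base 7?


Divide by 7 repeatedly:
1829 ÷ 7 = 261 remainder 2
261 ÷ 7 = 37 remainder 2
37 ÷ 7 = 5 remainder 2
5 ÷ 7 = 0 remainder 5
Reading remainders bottom-up:
= 5222


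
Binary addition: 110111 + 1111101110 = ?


Align and add column by column (LSB to MSB, carry propagating):
  00000110111
+ 01111101110
  -----------
  col 0: 1 + 0 + 0 (carry in) = 1 → bit 1, carry out 0
  col 1: 1 + 1 + 0 (carry in) = 2 → bit 0, carry out 1
  col 2: 1 + 1 + 1 (carry in) = 3 → bit 1, carry out 1
  col 3: 0 + 1 + 1 (carry in) = 2 → bit 0, carry out 1
  col 4: 1 + 0 + 1 (carry in) = 2 → bit 0, carry out 1
  col 5: 1 + 1 + 1 (carry in) = 3 → bit 1, carry out 1
  col 6: 0 + 1 + 1 (carry in) = 2 → bit 0, carry out 1
  col 7: 0 + 1 + 1 (carry in) = 2 → bit 0, carry out 1
  col 8: 0 + 1 + 1 (carry in) = 2 → bit 0, carry out 1
  col 9: 0 + 1 + 1 (carry in) = 2 → bit 0, carry out 1
  col 10: 0 + 0 + 1 (carry in) = 1 → bit 1, carry out 0
Reading bits MSB→LSB: 10000100101
Strip leading zeros: 10000100101
= 10000100101


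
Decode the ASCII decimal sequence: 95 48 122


Codes (decimal): 95 48 122
Per-code ASCII lookup:
  95  (special character) → '_'
  48  (range 48-57: digits, 48 - 48 = 0) → '0'
  122  (range 97-122: lowercase, 122 - 97 = 25) → 'z'
= '_0z'


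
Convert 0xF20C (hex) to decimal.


Positional values:
Position 0: C × 16^0 = 12 × 1 = 12
Position 1: 0 × 16^1 = 0 × 16 = 0
Position 2: 2 × 16^2 = 2 × 256 = 512
Position 3: F × 16^3 = 15 × 4096 = 61440
Sum = 12 + 0 + 512 + 61440
= 61964


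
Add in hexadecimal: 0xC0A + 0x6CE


Align and add column by column (LSB to MSB, each column mod 16 with carry):
  0C0A
+ 06CE
  ----
  col 0: A(10) + E(14) + 0 (carry in) = 24 → 8(8), carry out 1
  col 1: 0(0) + C(12) + 1 (carry in) = 13 → D(13), carry out 0
  col 2: C(12) + 6(6) + 0 (carry in) = 18 → 2(2), carry out 1
  col 3: 0(0) + 0(0) + 1 (carry in) = 1 → 1(1), carry out 0
Reading digits MSB→LSB: 12D8
Strip leading zeros: 12D8
= 0x12D8


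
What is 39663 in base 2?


Divide by 2 repeatedly:
39663 ÷ 2 = 19831 remainder 1
19831 ÷ 2 = 9915 remainder 1
9915 ÷ 2 = 4957 remainder 1
4957 ÷ 2 = 2478 remainder 1
2478 ÷ 2 = 1239 remainder 0
1239 ÷ 2 = 619 remainder 1
619 ÷ 2 = 309 remainder 1
309 ÷ 2 = 154 remainder 1
154 ÷ 2 = 77 remainder 0
77 ÷ 2 = 38 remainder 1
38 ÷ 2 = 19 remainder 0
19 ÷ 2 = 9 remainder 1
9 ÷ 2 = 4 remainder 1
4 ÷ 2 = 2 remainder 0
2 ÷ 2 = 1 remainder 0
1 ÷ 2 = 0 remainder 1
Reading remainders bottom-up:
= 1001101011101111


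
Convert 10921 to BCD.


Each digit → 4-bit binary:
  1 → 0001
  0 → 0000
  9 → 1001
  2 → 0010
  1 → 0001
= 0001 0000 1001 0010 0001


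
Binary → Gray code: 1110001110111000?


Binary: 1110001110111000
Gray code: G = B XOR (B >> 1)
B >> 1 = 0111000111011100
1110001110111000 XOR 0111000111011100:
  1 XOR 0 = 1
  1 XOR 1 = 0
  1 XOR 1 = 0
  0 XOR 1 = 1
  0 XOR 0 = 0
  0 XOR 0 = 0
  1 XOR 0 = 1
  1 XOR 1 = 0
  1 XOR 1 = 0
  0 XOR 1 = 1
  1 XOR 0 = 1
  1 XOR 1 = 0
  1 XOR 1 = 0
  0 XOR 1 = 1
  0 XOR 0 = 0
  0 XOR 0 = 0
= 1001001001100100


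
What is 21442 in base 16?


Divide by 16 repeatedly:
21442 ÷ 16 = 1340 remainder 2 (2)
1340 ÷ 16 = 83 remainder 12 (C)
83 ÷ 16 = 5 remainder 3 (3)
5 ÷ 16 = 0 remainder 5 (5)
Reading remainders bottom-up:
= 0x53C2


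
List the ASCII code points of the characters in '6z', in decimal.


String: '6z'  (2 characters)
Per-character ASCII lookup:
  '6': digits start at 48: '6' = 48 + 6 = 54
  'z': lowercase starts at 97: 'z' = 97 + 25 = 122
= 54 122


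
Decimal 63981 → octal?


Divide by 8 repeatedly:
63981 ÷ 8 = 7997 remainder 5
7997 ÷ 8 = 999 remainder 5
999 ÷ 8 = 124 remainder 7
124 ÷ 8 = 15 remainder 4
15 ÷ 8 = 1 remainder 7
1 ÷ 8 = 0 remainder 1
Reading remainders bottom-up:
= 0o174755


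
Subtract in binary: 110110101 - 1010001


Align and subtract column by column (LSB to MSB, borrowing when needed):
  110110101
- 001010001
  ---------
  col 0: (1 - 0 borrow-in) - 1 → 1 - 1 = 0, borrow out 0
  col 1: (0 - 0 borrow-in) - 0 → 0 - 0 = 0, borrow out 0
  col 2: (1 - 0 borrow-in) - 0 → 1 - 0 = 1, borrow out 0
  col 3: (0 - 0 borrow-in) - 0 → 0 - 0 = 0, borrow out 0
  col 4: (1 - 0 borrow-in) - 1 → 1 - 1 = 0, borrow out 0
  col 5: (1 - 0 borrow-in) - 0 → 1 - 0 = 1, borrow out 0
  col 6: (0 - 0 borrow-in) - 1 → borrow from next column: (0+2) - 1 = 1, borrow out 1
  col 7: (1 - 1 borrow-in) - 0 → 0 - 0 = 0, borrow out 0
  col 8: (1 - 0 borrow-in) - 0 → 1 - 0 = 1, borrow out 0
Reading bits MSB→LSB: 101100100
Strip leading zeros: 101100100
= 101100100


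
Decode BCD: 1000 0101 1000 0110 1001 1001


Each 4-bit group → digit:
  1000 → 8
  0101 → 5
  1000 → 8
  0110 → 6
  1001 → 9
  1001 → 9
= 858699


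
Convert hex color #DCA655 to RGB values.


Hex: #DCA655
R = DC₁₆ = 220
G = A6₁₆ = 166
B = 55₁₆ = 85
= RGB(220, 166, 85)


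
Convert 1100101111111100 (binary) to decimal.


Positional values:
Bit 2: 1 × 2^2 = 4
Bit 3: 1 × 2^3 = 8
Bit 4: 1 × 2^4 = 16
Bit 5: 1 × 2^5 = 32
Bit 6: 1 × 2^6 = 64
Bit 7: 1 × 2^7 = 128
Bit 8: 1 × 2^8 = 256
Bit 9: 1 × 2^9 = 512
Bit 11: 1 × 2^11 = 2048
Bit 14: 1 × 2^14 = 16384
Bit 15: 1 × 2^15 = 32768
Sum = 4 + 8 + 16 + 32 + 64 + 128 + 256 + 512 + 2048 + 16384 + 32768
= 52220


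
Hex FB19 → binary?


Each hex digit → 4 binary bits:
  F = 1111
  B = 1011
  1 = 0001
  9 = 1001
Concatenate: 1111 1011 0001 1001
= 1111101100011001


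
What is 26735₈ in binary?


Each octal digit → 3 binary bits:
  2 = 010
  6 = 110
  7 = 111
  3 = 011
  5 = 101
Concatenate: 010 110 111 011 101
= 010110111011101


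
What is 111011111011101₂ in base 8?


Group into 3-bit groups: 111011111011101
  111 = 7
  011 = 3
  111 = 7
  011 = 3
  101 = 5
= 0o73735


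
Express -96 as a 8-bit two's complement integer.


Original: 01100000
Step 1 - Invert all bits: 10011111
Step 2 - Add 1: 10011111 + 1
= 10100000 (represents -96)


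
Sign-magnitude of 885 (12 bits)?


Sign bit: 0 (positive)
Magnitude: 885 = 01101110101
= 001101110101


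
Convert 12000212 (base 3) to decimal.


Positional values (base 3):
  2 × 3^0 = 2 × 1 = 2
  1 × 3^1 = 1 × 3 = 3
  2 × 3^2 = 2 × 9 = 18
  0 × 3^3 = 0 × 27 = 0
  0 × 3^4 = 0 × 81 = 0
  0 × 3^5 = 0 × 243 = 0
  2 × 3^6 = 2 × 729 = 1458
  1 × 3^7 = 1 × 2187 = 2187
Sum = 2 + 3 + 18 + 0 + 0 + 0 + 1458 + 2187
= 3668


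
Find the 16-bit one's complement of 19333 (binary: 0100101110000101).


Original: 0100101110000101
Invert all bits:
  bit 0: 0 → 1
  bit 1: 1 → 0
  bit 2: 0 → 1
  bit 3: 0 → 1
  bit 4: 1 → 0
  bit 5: 0 → 1
  bit 6: 1 → 0
  bit 7: 1 → 0
  bit 8: 1 → 0
  bit 9: 0 → 1
  bit 10: 0 → 1
  bit 11: 0 → 1
  bit 12: 0 → 1
  bit 13: 1 → 0
  bit 14: 0 → 1
  bit 15: 1 → 0
= 1011010001111010


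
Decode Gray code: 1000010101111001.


Gray code: 1000010101111001
MSB stays the same: 1
Each subsequent bit = prev_binary XOR current_gray:
  B[1] = 1 XOR 0 = 1
  B[2] = 1 XOR 0 = 1
  B[3] = 1 XOR 0 = 1
  B[4] = 1 XOR 0 = 1
  B[5] = 1 XOR 1 = 0
  B[6] = 0 XOR 0 = 0
  B[7] = 0 XOR 1 = 1
  B[8] = 1 XOR 0 = 1
  B[9] = 1 XOR 1 = 0
  B[10] = 0 XOR 1 = 1
  B[11] = 1 XOR 1 = 0
  B[12] = 0 XOR 1 = 1
  B[13] = 1 XOR 0 = 1
  B[14] = 1 XOR 0 = 1
  B[15] = 1 XOR 1 = 0
= 1111100110101110 (63918 decimal)


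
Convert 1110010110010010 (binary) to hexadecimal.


Group into 4-bit nibbles: 1110010110010010
  1110 = E
  0101 = 5
  1001 = 9
  0010 = 2
= 0xE592
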